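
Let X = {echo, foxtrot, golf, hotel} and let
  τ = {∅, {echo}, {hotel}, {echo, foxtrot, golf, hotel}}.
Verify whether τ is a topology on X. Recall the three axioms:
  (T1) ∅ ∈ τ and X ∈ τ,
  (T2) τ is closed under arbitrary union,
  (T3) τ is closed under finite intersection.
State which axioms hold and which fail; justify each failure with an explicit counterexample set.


τ is NOT a topology on X.

Axiom (T1): ∅ ∈ τ? Yes; X ∈ τ? Yes.
Axiom (T2/T3): check pairwise unions and intersections of members of τ.
Counterexample for (T2): {echo} ∪ {hotel} = {echo, hotel} ∉ τ. Therefore τ is NOT a topology.


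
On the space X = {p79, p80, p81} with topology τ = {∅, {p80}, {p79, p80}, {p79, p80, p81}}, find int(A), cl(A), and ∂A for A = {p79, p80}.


int(A) = {p79, p80}, cl(A) = {p79, p80, p81}, ∂A = {p81}.

Closed sets in (X, τ) are complements of opens:
  closed(X, τ) = {∅, {p81}, {p79, p81}, {p79, p80, p81}}.
int(A) = ⋃ {U ∈ τ : U ⊆ A}. Opens contained in A: ∅, {p80}, {p79, p80}.
Taking the union of these: int(A) = {p79, p80}.
cl(A) = ⋂ {C closed : A ⊆ C}. Closed sets containing A: {p79, p80, p81}.
Intersecting these: cl(A) = {p79, p80, p81}.
∂A = cl(A) ∖ int(A) = {p79, p80, p81} ∖ {p79, p80} = {p81}.


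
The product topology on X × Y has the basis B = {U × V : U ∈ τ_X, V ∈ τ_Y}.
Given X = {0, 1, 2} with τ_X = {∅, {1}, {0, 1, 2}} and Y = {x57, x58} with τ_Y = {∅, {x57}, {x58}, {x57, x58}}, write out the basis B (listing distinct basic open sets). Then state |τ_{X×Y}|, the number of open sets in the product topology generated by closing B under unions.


Basis B = {∅ × ∅, {1} × {x57}, {1} × {x58}, {1} × {x57, x58}, {0, 1, 2} × {x57}, {0, 1, 2} × {x58}, {0, 1, 2} × {x57, x58}}; |τ_{X×Y}| = 9.

Enumerate products U × V with U ∈ τ_X, V ∈ τ_Y (deduplicated):
  ∅ × ∅ = {} (∅)
  {1} × {x57} = {(1,x57)}
  {1} × {x58} = {(1,x58)}
  {1} × {x57, x58} = {(1,x57), (1,x58)}
  {0, 1, 2} × {x57} = {(0,x57), (1,x57), (2,x57)}
  {0, 1, 2} × {x58} = {(0,x58), (1,x58), (2,x58)}
  {0, 1, 2} × {x57, x58} = {(0,x57), (0,x58), (1,x57), (1,x58), (2,x57), (2,x58)}
These 7 distinct sets form the basis B.
Close under arbitrary unions to get τ_{X×Y}; counting gives |τ_{X×Y}| = 9.


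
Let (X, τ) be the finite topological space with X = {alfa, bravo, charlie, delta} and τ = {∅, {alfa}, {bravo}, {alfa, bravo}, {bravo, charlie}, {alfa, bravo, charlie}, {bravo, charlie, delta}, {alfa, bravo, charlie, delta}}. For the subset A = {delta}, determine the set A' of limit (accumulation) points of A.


A' = ∅

For each x ∈ X, list the open sets U ∈ τ with x ∈ U, then check whether U ∩ (A ∖ {x}) ≠ ∅ for every such U.
  x = alfa: open {alfa} ∋ x has {alfa} ∩ (A ∖ {alfa}) = ∅, so x is NOT a limit point.
  x = bravo: open {bravo} ∋ x has {bravo} ∩ (A ∖ {bravo}) = ∅, so x is NOT a limit point.
  x = charlie: open {bravo, charlie} ∋ x has {bravo, charlie} ∩ (A ∖ {charlie}) = ∅, so x is NOT a limit point.
  x = delta: open {bravo, charlie, delta} ∋ x has {bravo, charlie, delta} ∩ (A ∖ {delta}) = ∅, so x is NOT a limit point.
Collecting: A' = ∅.


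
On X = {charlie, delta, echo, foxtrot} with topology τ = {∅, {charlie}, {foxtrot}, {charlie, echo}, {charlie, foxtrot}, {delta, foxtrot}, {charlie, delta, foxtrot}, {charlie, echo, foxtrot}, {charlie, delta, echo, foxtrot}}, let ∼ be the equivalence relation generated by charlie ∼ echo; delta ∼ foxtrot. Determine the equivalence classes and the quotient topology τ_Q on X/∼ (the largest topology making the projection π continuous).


X/∼ = {[charlie=echo], [delta=foxtrot]}; |τ_Q| = 4.

Equivalence classes: [charlie=echo], [delta=foxtrot].
Quotient map π: X → X/∼ sends charlie ↦ [charlie=echo], delta ↦ [delta=foxtrot], echo ↦ [charlie=echo], foxtrot ↦ [delta=foxtrot].
For each subset V ⊆ X/∼, compute π^{-1}(V) ⊆ X and check whether π^{-1}(V) ∈ τ. V is open in τ_Q iff π^{-1}(V) ∈ τ.
  V = {}: π^{-1}(V) = ∅ ∈ τ ✓.
  V = {[charlie=echo]}: π^{-1}(V) = {charlie, echo} ∈ τ ✓.
  V = {[delta=foxtrot]}: π^{-1}(V) = {delta, foxtrot} ∈ τ ✓.
  V = {[charlie=echo], [delta=foxtrot]}: π^{-1}(V) = {charlie, delta, echo, foxtrot} ∈ τ ✓.
Open sets in the quotient: τ_Q = {{}, {[charlie=echo]}, {[delta=foxtrot]}, {[charlie=echo], [delta=foxtrot]}} (4 elements).


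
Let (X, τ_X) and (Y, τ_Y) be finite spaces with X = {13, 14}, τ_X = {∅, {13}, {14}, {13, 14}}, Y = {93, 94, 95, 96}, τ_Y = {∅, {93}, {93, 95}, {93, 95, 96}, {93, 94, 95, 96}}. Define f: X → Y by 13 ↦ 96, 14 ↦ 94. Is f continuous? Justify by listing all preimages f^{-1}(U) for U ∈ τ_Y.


f IS continuous.

Compute f^{-1}(U) for each U ∈ τ_Y:
  U = ∅: f^{-1}(U) = ∅ ∈ τ_X ✓.
  U = {93}: f^{-1}(U) = ∅ ∈ τ_X ✓.
  U = {93, 95}: f^{-1}(U) = ∅ ∈ τ_X ✓.
  U = {93, 95, 96}: f^{-1}(U) = {13} ∈ τ_X ✓.
  U = {93, 94, 95, 96}: f^{-1}(U) = {13, 14} ∈ τ_X ✓.
Every preimage lies in τ_X, so f IS continuous.


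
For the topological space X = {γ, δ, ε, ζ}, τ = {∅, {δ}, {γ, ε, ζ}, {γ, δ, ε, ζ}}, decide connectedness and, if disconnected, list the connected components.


(X, τ) is disconnected; components = [{δ}, {γ, ε, ζ}].

Find clopen sets (U ∈ τ with X ∖ U ∈ τ):
  U = ∅, X ∖ U = {γ, δ, ε, ζ} — both open, so U is clopen.
  U = {δ}, X ∖ U = {γ, ε, ζ} — both open, so U is clopen.
  U = {γ, ε, ζ}, X ∖ U = {δ} — both open, so U is clopen.
  U = {γ, δ, ε, ζ}, X ∖ U = ∅ — both open, so U is clopen.
Nontrivial clopen(s) exist: e.g. {δ}. So (X, τ) is disconnected.
Compute connected components by grouping points that agree on all clopens:
  component: {δ}
  component: {γ, ε, ζ}


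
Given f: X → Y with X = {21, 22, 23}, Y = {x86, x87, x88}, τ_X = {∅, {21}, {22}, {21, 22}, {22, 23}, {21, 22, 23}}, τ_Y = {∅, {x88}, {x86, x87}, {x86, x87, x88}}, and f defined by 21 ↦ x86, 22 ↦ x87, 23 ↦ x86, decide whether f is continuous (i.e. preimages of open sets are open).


f IS continuous.

Compute f^{-1}(U) for each U ∈ τ_Y:
  U = ∅: f^{-1}(U) = ∅ ∈ τ_X ✓.
  U = {x88}: f^{-1}(U) = ∅ ∈ τ_X ✓.
  U = {x86, x87}: f^{-1}(U) = {21, 22, 23} ∈ τ_X ✓.
  U = {x86, x87, x88}: f^{-1}(U) = {21, 22, 23} ∈ τ_X ✓.
Every preimage lies in τ_X, so f IS continuous.


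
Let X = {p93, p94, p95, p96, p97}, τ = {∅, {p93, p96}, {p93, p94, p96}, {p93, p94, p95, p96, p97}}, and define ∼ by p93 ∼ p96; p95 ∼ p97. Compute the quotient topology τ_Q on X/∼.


X/∼ = {[p93=p96], [p94], [p95=p97]}; |τ_Q| = 4.

Equivalence classes: [p93=p96], [p94], [p95=p97].
Quotient map π: X → X/∼ sends p93 ↦ [p93=p96], p94 ↦ [p94], p95 ↦ [p95=p97], p96 ↦ [p93=p96], p97 ↦ [p95=p97].
For each subset V ⊆ X/∼, compute π^{-1}(V) ⊆ X and check whether π^{-1}(V) ∈ τ. V is open in τ_Q iff π^{-1}(V) ∈ τ.
  V = {}: π^{-1}(V) = ∅ ∈ τ ✓.
  V = {[p93=p96]}: π^{-1}(V) = {p93, p96} ∈ τ ✓.
  V = {[p94]}: π^{-1}(V) = {p94} ∉ τ ✗.
  V = {[p93=p96], [p94]}: π^{-1}(V) = {p93, p94, p96} ∈ τ ✓.
  V = {[p95=p97]}: π^{-1}(V) = {p95, p97} ∉ τ ✗.
  V = {[p93=p96], [p95=p97]}: π^{-1}(V) = {p93, p95, p96, p97} ∉ τ ✗.
  V = {[p94], [p95=p97]}: π^{-1}(V) = {p94, p95, p97} ∉ τ ✗.
  V = {[p93=p96], [p94], [p95=p97]}: π^{-1}(V) = {p93, p94, p95, p96, p97} ∈ τ ✓.
Open sets in the quotient: τ_Q = {{}, {[p93=p96]}, {[p93=p96], [p94]}, {[p93=p96], [p94], [p95=p97]}} (4 elements).


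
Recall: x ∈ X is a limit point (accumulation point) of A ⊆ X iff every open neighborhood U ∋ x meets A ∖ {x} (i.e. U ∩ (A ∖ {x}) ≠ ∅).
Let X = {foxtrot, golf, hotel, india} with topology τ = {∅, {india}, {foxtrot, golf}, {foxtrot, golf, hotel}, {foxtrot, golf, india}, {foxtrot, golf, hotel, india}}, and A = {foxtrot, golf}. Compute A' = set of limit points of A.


A' = {foxtrot, golf, hotel}

For each x ∈ X, list the open sets U ∈ τ with x ∈ U, then check whether U ∩ (A ∖ {x}) ≠ ∅ for every such U.
  x = foxtrot: opens ∋ x are {foxtrot, golf}, {foxtrot, golf, hotel}, {foxtrot, golf, india}, {foxtrot, golf, hotel, india}; each meets A ∖ {foxtrot}, so x IS a limit point.
  x = golf: opens ∋ x are {foxtrot, golf}, {foxtrot, golf, hotel}, {foxtrot, golf, india}, {foxtrot, golf, hotel, india}; each meets A ∖ {golf}, so x IS a limit point.
  x = hotel: opens ∋ x are {foxtrot, golf, hotel}, {foxtrot, golf, hotel, india}; each meets A ∖ {hotel}, so x IS a limit point.
  x = india: open {india} ∋ x has {india} ∩ (A ∖ {india}) = ∅, so x is NOT a limit point.
Collecting: A' = {foxtrot, golf, hotel}.


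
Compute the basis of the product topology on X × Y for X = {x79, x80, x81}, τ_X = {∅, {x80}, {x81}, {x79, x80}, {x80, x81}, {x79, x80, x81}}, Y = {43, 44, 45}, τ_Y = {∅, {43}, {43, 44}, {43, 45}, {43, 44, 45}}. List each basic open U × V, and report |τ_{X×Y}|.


Basis B = {∅ × ∅, {x80} × {43}, {x81} × {43}, {x79, x80} × {43}, {x80} × {43, 44}, {x80} × {43, 45}, {x80, x81} × {43}, {x81} × {43, 44}, {x81} × {43, 45}, {x79, x80, x81} × {43}, {x80} × {43, 44, 45}, {x81} × {43, 44, 45}, {x79, x80} × {43, 44}, {x79, x80} × {43, 45}, {x80, x81} × {43, 44}, {x80, x81} × {43, 45}, {x79, x80} × {43, 44, 45}, {x79, x80, x81} × {43, 44}, {x79, x80, x81} × {43, 45}, {x80, x81} × {43, 44, 45}, {x79, x80, x81} × {43, 44, 45}}; |τ_{X×Y}| = 70.

Enumerate products U × V with U ∈ τ_X, V ∈ τ_Y (deduplicated):
  ∅ × ∅ = {} (∅)
  {x80} × {43} = {(x80,43)}
  {x81} × {43} = {(x81,43)}
  {x79, x80} × {43} = {(x79,43), (x80,43)}
  {x80} × {43, 44} = {(x80,43), (x80,44)}
  {x80} × {43, 45} = {(x80,43), (x80,45)}
  {x80, x81} × {43} = {(x80,43), (x81,43)}
  {x81} × {43, 44} = {(x81,43), (x81,44)}
  {x81} × {43, 45} = {(x81,43), (x81,45)}
  {x79, x80, x81} × {43} = {(x79,43), (x80,43), (x81,43)}
  {x80} × {43, 44, 45} = {(x80,43), (x80,44), (x80,45)}
  {x81} × {43, 44, 45} = {(x81,43), (x81,44), (x81,45)}
  {x79, x80} × {43, 44} = {(x79,43), (x79,44), (x80,43), (x80,44)}
  {x79, x80} × {43, 45} = {(x79,43), (x79,45), (x80,43), (x80,45)}
  {x80, x81} × {43, 44} = {(x80,43), (x80,44), (x81,43), (x81,44)}
  {x80, x81} × {43, 45} = {(x80,43), (x80,45), (x81,43), (x81,45)}
  {x79, x80} × {43, 44, 45} = {(x79,43), (x79,44), (x79,45), (x80,43), (x80,44), (x80,45)}
  {x79, x80, x81} × {43, 44} = {(x79,43), (x79,44), (x80,43), (x80,44), (x81,43), (x81,44)}
  {x79, x80, x81} × {43, 45} = {(x79,43), (x79,45), (x80,43), (x80,45), (x81,43), (x81,45)}
  {x80, x81} × {43, 44, 45} = {(x80,43), (x80,44), (x80,45), (x81,43), (x81,44), (x81,45)}
  {x79, x80, x81} × {43, 44, 45} = {(x79,43), (x79,44), (x79,45), (x80,43), (x80,44), (x80,45), (x81,43), (x81,44), (x81,45)}
These 21 distinct sets form the basis B.
Close under arbitrary unions to get τ_{X×Y}; counting gives |τ_{X×Y}| = 70.


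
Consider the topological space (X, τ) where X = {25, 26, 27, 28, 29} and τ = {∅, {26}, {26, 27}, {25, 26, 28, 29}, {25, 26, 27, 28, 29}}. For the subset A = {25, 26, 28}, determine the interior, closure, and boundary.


int(A) = {26}, cl(A) = {25, 26, 27, 28, 29}, ∂A = {25, 27, 28, 29}.

Closed sets in (X, τ) are complements of opens:
  closed(X, τ) = {∅, {27}, {25, 28, 29}, {25, 27, 28, 29}, {25, 26, 27, 28, 29}}.
int(A) = ⋃ {U ∈ τ : U ⊆ A}. Opens contained in A: ∅, {26}.
Taking the union of these: int(A) = {26}.
cl(A) = ⋂ {C closed : A ⊆ C}. Closed sets containing A: {25, 26, 27, 28, 29}.
Intersecting these: cl(A) = {25, 26, 27, 28, 29}.
∂A = cl(A) ∖ int(A) = {25, 26, 27, 28, 29} ∖ {26} = {25, 27, 28, 29}.


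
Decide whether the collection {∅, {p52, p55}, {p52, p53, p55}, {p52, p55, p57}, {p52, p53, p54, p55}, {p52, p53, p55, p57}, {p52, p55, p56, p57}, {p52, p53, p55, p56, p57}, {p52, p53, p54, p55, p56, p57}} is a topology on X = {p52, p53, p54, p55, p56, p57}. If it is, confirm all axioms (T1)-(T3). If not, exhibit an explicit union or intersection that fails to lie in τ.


τ is NOT a topology on X.

Axiom (T1): ∅ ∈ τ? Yes; X ∈ τ? Yes.
Axiom (T2/T3): check pairwise unions and intersections of members of τ.
Counterexample for (T2): {p52, p55, p57} ∪ {p52, p53, p54, p55} = {p52, p53, p54, p55, p57} ∉ τ. Therefore τ is NOT a topology.


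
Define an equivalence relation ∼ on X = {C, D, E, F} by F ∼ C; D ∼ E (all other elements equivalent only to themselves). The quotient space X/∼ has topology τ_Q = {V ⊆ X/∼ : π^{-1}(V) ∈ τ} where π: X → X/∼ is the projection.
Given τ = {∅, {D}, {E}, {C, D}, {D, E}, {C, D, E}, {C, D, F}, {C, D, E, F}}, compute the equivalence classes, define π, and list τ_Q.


X/∼ = {[C=F], [D=E]}; |τ_Q| = 3.

Equivalence classes: [C=F], [D=E].
Quotient map π: X → X/∼ sends C ↦ [C=F], D ↦ [D=E], E ↦ [D=E], F ↦ [C=F].
For each subset V ⊆ X/∼, compute π^{-1}(V) ⊆ X and check whether π^{-1}(V) ∈ τ. V is open in τ_Q iff π^{-1}(V) ∈ τ.
  V = {}: π^{-1}(V) = ∅ ∈ τ ✓.
  V = {[C=F]}: π^{-1}(V) = {C, F} ∉ τ ✗.
  V = {[D=E]}: π^{-1}(V) = {D, E} ∈ τ ✓.
  V = {[C=F], [D=E]}: π^{-1}(V) = {C, D, E, F} ∈ τ ✓.
Open sets in the quotient: τ_Q = {{}, {[D=E]}, {[C=F], [D=E]}} (3 elements).


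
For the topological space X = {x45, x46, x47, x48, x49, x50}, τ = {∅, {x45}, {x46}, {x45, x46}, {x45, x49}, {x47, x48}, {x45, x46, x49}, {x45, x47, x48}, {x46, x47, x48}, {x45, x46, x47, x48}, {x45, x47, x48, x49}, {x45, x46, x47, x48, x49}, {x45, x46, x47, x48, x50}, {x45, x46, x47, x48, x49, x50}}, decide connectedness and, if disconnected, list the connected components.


(X, τ) is connected.

Find clopen sets (U ∈ τ with X ∖ U ∈ τ):
  U = ∅, X ∖ U = {x45, x46, x47, x48, x49, x50} — both open, so U is clopen.
  U = {x45, x46, x47, x48, x49, x50}, X ∖ U = ∅ — both open, so U is clopen.
Only trivial clopens (∅ and X) exist, so (X, τ) is connected.
Compute connected components by grouping points that agree on all clopens:
  component: {x45, x46, x47, x48, x49, x50}


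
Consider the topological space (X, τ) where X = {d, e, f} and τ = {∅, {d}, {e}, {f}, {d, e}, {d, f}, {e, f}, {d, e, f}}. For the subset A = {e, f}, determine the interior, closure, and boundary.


int(A) = {e, f}, cl(A) = {e, f}, ∂A = ∅.

Closed sets in (X, τ) are complements of opens:
  closed(X, τ) = {∅, {d}, {e}, {f}, {d, e}, {d, f}, {e, f}, {d, e, f}}.
int(A) = ⋃ {U ∈ τ : U ⊆ A}. Opens contained in A: ∅, {e}, {f}, {e, f}.
Taking the union of these: int(A) = {e, f}.
cl(A) = ⋂ {C closed : A ⊆ C}. Closed sets containing A: {e, f}, {d, e, f}.
Intersecting these: cl(A) = {e, f}.
∂A = cl(A) ∖ int(A) = {e, f} ∖ {e, f} = ∅.


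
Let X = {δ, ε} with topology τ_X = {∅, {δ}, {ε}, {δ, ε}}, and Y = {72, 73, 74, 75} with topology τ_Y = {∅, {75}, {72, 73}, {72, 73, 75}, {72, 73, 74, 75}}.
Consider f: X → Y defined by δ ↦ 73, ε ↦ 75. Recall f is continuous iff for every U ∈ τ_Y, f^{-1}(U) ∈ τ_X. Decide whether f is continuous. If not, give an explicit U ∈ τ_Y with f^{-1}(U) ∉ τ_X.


f IS continuous.

Compute f^{-1}(U) for each U ∈ τ_Y:
  U = ∅: f^{-1}(U) = ∅ ∈ τ_X ✓.
  U = {75}: f^{-1}(U) = {ε} ∈ τ_X ✓.
  U = {72, 73}: f^{-1}(U) = {δ} ∈ τ_X ✓.
  U = {72, 73, 75}: f^{-1}(U) = {δ, ε} ∈ τ_X ✓.
  U = {72, 73, 74, 75}: f^{-1}(U) = {δ, ε} ∈ τ_X ✓.
Every preimage lies in τ_X, so f IS continuous.


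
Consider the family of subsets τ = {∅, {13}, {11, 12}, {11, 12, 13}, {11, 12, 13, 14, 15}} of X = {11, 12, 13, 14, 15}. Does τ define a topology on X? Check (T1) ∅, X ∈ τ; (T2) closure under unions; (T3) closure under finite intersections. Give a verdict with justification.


τ IS a topology on X.

Axiom (T1): ∅ ∈ τ? Yes; X ∈ τ? Yes.
Axiom (T2/T3): check pairwise unions and intersections of members of τ.
All pairwise intersections and unions checked — each lies in τ. Therefore τ satisfies (T1), (T2), (T3): it IS a topology on X.


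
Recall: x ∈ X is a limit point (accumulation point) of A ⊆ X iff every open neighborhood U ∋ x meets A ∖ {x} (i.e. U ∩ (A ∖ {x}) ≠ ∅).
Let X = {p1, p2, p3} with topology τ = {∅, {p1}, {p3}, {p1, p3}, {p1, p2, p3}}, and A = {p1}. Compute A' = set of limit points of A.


A' = {p2}

For each x ∈ X, list the open sets U ∈ τ with x ∈ U, then check whether U ∩ (A ∖ {x}) ≠ ∅ for every such U.
  x = p1: open {p1} ∋ x has {p1} ∩ (A ∖ {p1}) = ∅, so x is NOT a limit point.
  x = p2: opens ∋ x are {p1, p2, p3}; each meets A ∖ {p2}, so x IS a limit point.
  x = p3: open {p3} ∋ x has {p3} ∩ (A ∖ {p3}) = ∅, so x is NOT a limit point.
Collecting: A' = {p2}.


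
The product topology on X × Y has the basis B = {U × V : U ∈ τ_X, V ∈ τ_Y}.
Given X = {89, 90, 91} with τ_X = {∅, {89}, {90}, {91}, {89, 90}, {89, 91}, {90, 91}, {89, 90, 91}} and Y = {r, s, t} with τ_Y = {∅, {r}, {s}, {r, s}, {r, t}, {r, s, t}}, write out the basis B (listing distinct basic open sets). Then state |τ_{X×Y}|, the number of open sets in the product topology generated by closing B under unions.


Basis B = {∅ × ∅, {89} × {r}, {89} × {s}, {90} × {r}, {90} × {s}, {91} × {r}, {91} × {s}, {89} × {r, s}, {89} × {r, t}, {89, 90} × {r}, {89, 91} × {r}, {89, 90} × {s}, {89, 91} × {s}, {90} × {r, s}, {90} × {r, t}, {90, 91} × {r}, {90, 91} × {s}, {91} × {r, s}, {91} × {r, t}, {89} × {r, s, t}, {89, 90, 91} × {r}, {89, 90, 91} × {s}, {90} × {r, s, t}, {91} × {r, s, t}, {89, 90} × {r, s}, {89, 91} × {r, s}, {89, 90} × {r, t}, {89, 91} × {r, t}, {90, 91} × {r, s}, {90, 91} × {r, t}, {89, 90} × {r, s, t}, {89, 91} × {r, s, t}, {89, 90, 91} × {r, s}, {89, 90, 91} × {r, t}, {90, 91} × {r, s, t}, {89, 90, 91} × {r, s, t}}; |τ_{X×Y}| = 216.

Enumerate products U × V with U ∈ τ_X, V ∈ τ_Y (deduplicated):
  ∅ × ∅ = {} (∅)
  {89} × {r} = {(89,r)}
  {89} × {s} = {(89,s)}
  {90} × {r} = {(90,r)}
  {90} × {s} = {(90,s)}
  {91} × {r} = {(91,r)}
  {91} × {s} = {(91,s)}
  {89} × {r, s} = {(89,r), (89,s)}
  {89} × {r, t} = {(89,r), (89,t)}
  {89, 90} × {r} = {(89,r), (90,r)}
  {89, 91} × {r} = {(89,r), (91,r)}
  {89, 90} × {s} = {(89,s), (90,s)}
  {89, 91} × {s} = {(89,s), (91,s)}
  {90} × {r, s} = {(90,r), (90,s)}
  {90} × {r, t} = {(90,r), (90,t)}
  {90, 91} × {r} = {(90,r), (91,r)}
  {90, 91} × {s} = {(90,s), (91,s)}
  {91} × {r, s} = {(91,r), (91,s)}
  {91} × {r, t} = {(91,r), (91,t)}
  {89} × {r, s, t} = {(89,r), (89,s), (89,t)}
  {89, 90, 91} × {r} = {(89,r), (90,r), (91,r)}
  {89, 90, 91} × {s} = {(89,s), (90,s), (91,s)}
  {90} × {r, s, t} = {(90,r), (90,s), (90,t)}
  {91} × {r, s, t} = {(91,r), (91,s), (91,t)}
  {89, 90} × {r, s} = {(89,r), (89,s), (90,r), (90,s)}
  {89, 91} × {r, s} = {(89,r), (89,s), (91,r), (91,s)}
  {89, 90} × {r, t} = {(89,r), (89,t), (90,r), (90,t)}
  {89, 91} × {r, t} = {(89,r), (89,t), (91,r), (91,t)}
  {90, 91} × {r, s} = {(90,r), (90,s), (91,r), (91,s)}
  {90, 91} × {r, t} = {(90,r), (90,t), (91,r), (91,t)}
  {89, 90} × {r, s, t} = {(89,r), (89,s), (89,t), (90,r), (90,s), (90,t)}
  {89, 91} × {r, s, t} = {(89,r), (89,s), (89,t), (91,r), (91,s), (91,t)}
  {89, 90, 91} × {r, s} = {(89,r), (89,s), (90,r), (90,s), (91,r), (91,s)}
  {89, 90, 91} × {r, t} = {(89,r), (89,t), (90,r), (90,t), (91,r), (91,t)}
  {90, 91} × {r, s, t} = {(90,r), (90,s), (90,t), (91,r), (91,s), (91,t)}
  {89, 90, 91} × {r, s, t} = {(89,r), (89,s), (89,t), (90,r), (90,s), (90,t), (91,r), (91,s), (91,t)}
These 36 distinct sets form the basis B.
Close under arbitrary unions to get τ_{X×Y}; counting gives |τ_{X×Y}| = 216.


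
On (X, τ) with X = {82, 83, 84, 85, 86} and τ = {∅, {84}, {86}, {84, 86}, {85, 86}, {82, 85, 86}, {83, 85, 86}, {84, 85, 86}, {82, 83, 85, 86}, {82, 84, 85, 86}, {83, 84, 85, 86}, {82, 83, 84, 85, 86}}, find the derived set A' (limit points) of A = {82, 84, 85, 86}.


A' = {82, 83, 85}

For each x ∈ X, list the open sets U ∈ τ with x ∈ U, then check whether U ∩ (A ∖ {x}) ≠ ∅ for every such U.
  x = 82: opens ∋ x are {82, 85, 86}, {82, 83, 85, 86}, {82, 84, 85, 86}, {82, 83, 84, 85, 86}; each meets A ∖ {82}, so x IS a limit point.
  x = 83: opens ∋ x are {83, 85, 86}, {82, 83, 85, 86}, {83, 84, 85, 86}, {82, 83, 84, 85, 86}; each meets A ∖ {83}, so x IS a limit point.
  x = 84: open {84} ∋ x has {84} ∩ (A ∖ {84}) = ∅, so x is NOT a limit point.
  x = 85: opens ∋ x are {85, 86}, {82, 85, 86}, {83, 85, 86}, {84, 85, 86}, {82, 83, 85, 86}, {82, 84, 85, 86}, {83, 84, 85, 86}, {82, 83, 84, 85, 86}; each meets A ∖ {85}, so x IS a limit point.
  x = 86: open {86} ∋ x has {86} ∩ (A ∖ {86}) = ∅, so x is NOT a limit point.
Collecting: A' = {82, 83, 85}.


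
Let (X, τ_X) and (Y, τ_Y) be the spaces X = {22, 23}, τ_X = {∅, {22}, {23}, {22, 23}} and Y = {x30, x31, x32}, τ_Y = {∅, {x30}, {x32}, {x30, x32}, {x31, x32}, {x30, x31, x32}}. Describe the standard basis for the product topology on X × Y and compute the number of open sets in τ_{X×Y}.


Basis B = {∅ × ∅, {22} × {x30}, {22} × {x32}, {23} × {x30}, {23} × {x32}, {22} × {x30, x32}, {22, 23} × {x30}, {22} × {x31, x32}, {22, 23} × {x32}, {23} × {x30, x32}, {23} × {x31, x32}, {22} × {x30, x31, x32}, {23} × {x30, x31, x32}, {22, 23} × {x30, x32}, {22, 23} × {x31, x32}, {22, 23} × {x30, x31, x32}}; |τ_{X×Y}| = 36.

Enumerate products U × V with U ∈ τ_X, V ∈ τ_Y (deduplicated):
  ∅ × ∅ = {} (∅)
  {22} × {x30} = {(22,x30)}
  {22} × {x32} = {(22,x32)}
  {23} × {x30} = {(23,x30)}
  {23} × {x32} = {(23,x32)}
  {22} × {x30, x32} = {(22,x30), (22,x32)}
  {22, 23} × {x30} = {(22,x30), (23,x30)}
  {22} × {x31, x32} = {(22,x31), (22,x32)}
  {22, 23} × {x32} = {(22,x32), (23,x32)}
  {23} × {x30, x32} = {(23,x30), (23,x32)}
  {23} × {x31, x32} = {(23,x31), (23,x32)}
  {22} × {x30, x31, x32} = {(22,x30), (22,x31), (22,x32)}
  {23} × {x30, x31, x32} = {(23,x30), (23,x31), (23,x32)}
  {22, 23} × {x30, x32} = {(22,x30), (22,x32), (23,x30), (23,x32)}
  {22, 23} × {x31, x32} = {(22,x31), (22,x32), (23,x31), (23,x32)}
  {22, 23} × {x30, x31, x32} = {(22,x30), (22,x31), (22,x32), (23,x30), (23,x31), (23,x32)}
These 16 distinct sets form the basis B.
Close under arbitrary unions to get τ_{X×Y}; counting gives |τ_{X×Y}| = 36.


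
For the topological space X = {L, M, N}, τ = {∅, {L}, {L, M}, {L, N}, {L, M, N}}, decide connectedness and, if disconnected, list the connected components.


(X, τ) is connected.

Find clopen sets (U ∈ τ with X ∖ U ∈ τ):
  U = ∅, X ∖ U = {L, M, N} — both open, so U is clopen.
  U = {L, M, N}, X ∖ U = ∅ — both open, so U is clopen.
Only trivial clopens (∅ and X) exist, so (X, τ) is connected.
Compute connected components by grouping points that agree on all clopens:
  component: {L, M, N}


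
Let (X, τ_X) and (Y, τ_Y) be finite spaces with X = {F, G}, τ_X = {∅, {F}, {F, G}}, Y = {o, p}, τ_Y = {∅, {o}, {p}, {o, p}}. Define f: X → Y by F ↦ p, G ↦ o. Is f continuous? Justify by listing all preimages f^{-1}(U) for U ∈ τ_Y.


f is NOT continuous.

Compute f^{-1}(U) for each U ∈ τ_Y:
  U = ∅: f^{-1}(U) = ∅ ∈ τ_X ✓.
  U = {o}: f^{-1}(U) = {G} ∉ τ_X ✗.
  U = {p}: f^{-1}(U) = {F} ∈ τ_X ✓.
  U = {o, p}: f^{-1}(U) = {F, G} ∈ τ_X ✓.
Found U = {o} with f^{-1}(U) = {G} not in τ_X. Therefore f is NOT continuous.


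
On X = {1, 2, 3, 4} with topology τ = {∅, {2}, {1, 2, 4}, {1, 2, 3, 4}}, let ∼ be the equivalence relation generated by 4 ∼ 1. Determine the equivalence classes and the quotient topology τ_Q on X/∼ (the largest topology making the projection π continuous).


X/∼ = {[1=4], [2], [3]}; |τ_Q| = 4.

Equivalence classes: [1=4], [2], [3].
Quotient map π: X → X/∼ sends 1 ↦ [1=4], 2 ↦ [2], 3 ↦ [3], 4 ↦ [1=4].
For each subset V ⊆ X/∼, compute π^{-1}(V) ⊆ X and check whether π^{-1}(V) ∈ τ. V is open in τ_Q iff π^{-1}(V) ∈ τ.
  V = {}: π^{-1}(V) = ∅ ∈ τ ✓.
  V = {[1=4]}: π^{-1}(V) = {1, 4} ∉ τ ✗.
  V = {[2]}: π^{-1}(V) = {2} ∈ τ ✓.
  V = {[1=4], [2]}: π^{-1}(V) = {1, 2, 4} ∈ τ ✓.
  V = {[3]}: π^{-1}(V) = {3} ∉ τ ✗.
  V = {[1=4], [3]}: π^{-1}(V) = {1, 3, 4} ∉ τ ✗.
  V = {[2], [3]}: π^{-1}(V) = {2, 3} ∉ τ ✗.
  V = {[1=4], [2], [3]}: π^{-1}(V) = {1, 2, 3, 4} ∈ τ ✓.
Open sets in the quotient: τ_Q = {{}, {[2]}, {[1=4], [2]}, {[1=4], [2], [3]}} (4 elements).


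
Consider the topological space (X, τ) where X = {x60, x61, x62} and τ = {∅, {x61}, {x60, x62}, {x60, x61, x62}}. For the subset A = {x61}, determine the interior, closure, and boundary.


int(A) = {x61}, cl(A) = {x61}, ∂A = ∅.

Closed sets in (X, τ) are complements of opens:
  closed(X, τ) = {∅, {x61}, {x60, x62}, {x60, x61, x62}}.
int(A) = ⋃ {U ∈ τ : U ⊆ A}. Opens contained in A: ∅, {x61}.
Taking the union of these: int(A) = {x61}.
cl(A) = ⋂ {C closed : A ⊆ C}. Closed sets containing A: {x61}, {x60, x61, x62}.
Intersecting these: cl(A) = {x61}.
∂A = cl(A) ∖ int(A) = {x61} ∖ {x61} = ∅.


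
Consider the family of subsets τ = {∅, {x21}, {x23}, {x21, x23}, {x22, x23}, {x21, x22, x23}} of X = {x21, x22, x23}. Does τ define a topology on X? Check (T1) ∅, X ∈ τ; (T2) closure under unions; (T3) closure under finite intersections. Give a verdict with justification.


τ IS a topology on X.

Axiom (T1): ∅ ∈ τ? Yes; X ∈ τ? Yes.
Axiom (T2/T3): check pairwise unions and intersections of members of τ.
All pairwise intersections and unions checked — each lies in τ. Therefore τ satisfies (T1), (T2), (T3): it IS a topology on X.


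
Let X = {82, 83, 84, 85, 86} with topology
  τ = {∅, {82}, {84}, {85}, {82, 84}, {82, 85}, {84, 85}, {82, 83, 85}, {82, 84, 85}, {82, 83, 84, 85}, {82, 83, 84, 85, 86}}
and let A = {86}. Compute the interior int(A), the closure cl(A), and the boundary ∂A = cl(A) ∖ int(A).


int(A) = ∅, cl(A) = {86}, ∂A = {86}.

Closed sets in (X, τ) are complements of opens:
  closed(X, τ) = {∅, {86}, {83, 86}, {84, 86}, {82, 83, 86}, {83, 84, 86}, {83, 85, 86}, {82, 83, 84, 86}, {82, 83, 85, 86}, {83, 84, 85, 86}, {82, 83, 84, 85, 86}}.
int(A) = ⋃ {U ∈ τ : U ⊆ A}. Opens contained in A: ∅.
Taking the union of these: int(A) = ∅.
cl(A) = ⋂ {C closed : A ⊆ C}. Closed sets containing A: {86}, {83, 86}, {84, 86}, {82, 83, 86}, {83, 84, 86}, {83, 85, 86}, {82, 83, 84, 86}, {82, 83, 85, 86}, {83, 84, 85, 86}, {82, 83, 84, 85, 86}.
Intersecting these: cl(A) = {86}.
∂A = cl(A) ∖ int(A) = {86} ∖ ∅ = {86}.


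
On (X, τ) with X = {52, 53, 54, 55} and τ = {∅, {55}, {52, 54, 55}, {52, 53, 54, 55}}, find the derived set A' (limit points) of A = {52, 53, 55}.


A' = {52, 53, 54}

For each x ∈ X, list the open sets U ∈ τ with x ∈ U, then check whether U ∩ (A ∖ {x}) ≠ ∅ for every such U.
  x = 52: opens ∋ x are {52, 54, 55}, {52, 53, 54, 55}; each meets A ∖ {52}, so x IS a limit point.
  x = 53: opens ∋ x are {52, 53, 54, 55}; each meets A ∖ {53}, so x IS a limit point.
  x = 54: opens ∋ x are {52, 54, 55}, {52, 53, 54, 55}; each meets A ∖ {54}, so x IS a limit point.
  x = 55: open {55} ∋ x has {55} ∩ (A ∖ {55}) = ∅, so x is NOT a limit point.
Collecting: A' = {52, 53, 54}.


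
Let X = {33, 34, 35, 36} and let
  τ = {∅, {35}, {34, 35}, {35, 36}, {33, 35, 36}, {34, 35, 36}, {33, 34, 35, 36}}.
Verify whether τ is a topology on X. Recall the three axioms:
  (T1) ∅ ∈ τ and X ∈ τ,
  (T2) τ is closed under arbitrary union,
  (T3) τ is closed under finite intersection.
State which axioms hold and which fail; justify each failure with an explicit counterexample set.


τ IS a topology on X.

Axiom (T1): ∅ ∈ τ? Yes; X ∈ τ? Yes.
Axiom (T2/T3): check pairwise unions and intersections of members of τ.
All pairwise intersections and unions checked — each lies in τ. Therefore τ satisfies (T1), (T2), (T3): it IS a topology on X.


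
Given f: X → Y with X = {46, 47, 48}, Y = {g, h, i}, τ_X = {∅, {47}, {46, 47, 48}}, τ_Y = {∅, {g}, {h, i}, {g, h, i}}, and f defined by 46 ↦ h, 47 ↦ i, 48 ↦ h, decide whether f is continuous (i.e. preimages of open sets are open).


f IS continuous.

Compute f^{-1}(U) for each U ∈ τ_Y:
  U = ∅: f^{-1}(U) = ∅ ∈ τ_X ✓.
  U = {g}: f^{-1}(U) = ∅ ∈ τ_X ✓.
  U = {h, i}: f^{-1}(U) = {46, 47, 48} ∈ τ_X ✓.
  U = {g, h, i}: f^{-1}(U) = {46, 47, 48} ∈ τ_X ✓.
Every preimage lies in τ_X, so f IS continuous.


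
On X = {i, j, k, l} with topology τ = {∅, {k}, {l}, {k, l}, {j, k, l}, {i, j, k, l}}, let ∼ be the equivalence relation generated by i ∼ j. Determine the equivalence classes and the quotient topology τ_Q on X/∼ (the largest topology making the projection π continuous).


X/∼ = {[i=j], [k], [l]}; |τ_Q| = 5.

Equivalence classes: [i=j], [k], [l].
Quotient map π: X → X/∼ sends i ↦ [i=j], j ↦ [i=j], k ↦ [k], l ↦ [l].
For each subset V ⊆ X/∼, compute π^{-1}(V) ⊆ X and check whether π^{-1}(V) ∈ τ. V is open in τ_Q iff π^{-1}(V) ∈ τ.
  V = {}: π^{-1}(V) = ∅ ∈ τ ✓.
  V = {[i=j]}: π^{-1}(V) = {i, j} ∉ τ ✗.
  V = {[k]}: π^{-1}(V) = {k} ∈ τ ✓.
  V = {[i=j], [k]}: π^{-1}(V) = {i, j, k} ∉ τ ✗.
  V = {[l]}: π^{-1}(V) = {l} ∈ τ ✓.
  V = {[i=j], [l]}: π^{-1}(V) = {i, j, l} ∉ τ ✗.
  V = {[k], [l]}: π^{-1}(V) = {k, l} ∈ τ ✓.
  V = {[i=j], [k], [l]}: π^{-1}(V) = {i, j, k, l} ∈ τ ✓.
Open sets in the quotient: τ_Q = {{}, {[k]}, {[l]}, {[k], [l]}, {[i=j], [k], [l]}} (5 elements).


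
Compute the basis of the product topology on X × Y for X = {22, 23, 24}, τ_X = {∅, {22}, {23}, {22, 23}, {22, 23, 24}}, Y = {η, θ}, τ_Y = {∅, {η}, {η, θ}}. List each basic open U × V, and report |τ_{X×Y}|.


Basis B = {∅ × ∅, {22} × {η}, {23} × {η}, {22} × {η, θ}, {22, 23} × {η}, {23} × {η, θ}, {22, 23, 24} × {η}, {22, 23} × {η, θ}, {22, 23, 24} × {η, θ}}; |τ_{X×Y}| = 14.

Enumerate products U × V with U ∈ τ_X, V ∈ τ_Y (deduplicated):
  ∅ × ∅ = {} (∅)
  {22} × {η} = {(22,η)}
  {23} × {η} = {(23,η)}
  {22} × {η, θ} = {(22,η), (22,θ)}
  {22, 23} × {η} = {(22,η), (23,η)}
  {23} × {η, θ} = {(23,η), (23,θ)}
  {22, 23, 24} × {η} = {(22,η), (23,η), (24,η)}
  {22, 23} × {η, θ} = {(22,η), (22,θ), (23,η), (23,θ)}
  {22, 23, 24} × {η, θ} = {(22,η), (22,θ), (23,η), (23,θ), (24,η), (24,θ)}
These 9 distinct sets form the basis B.
Close under arbitrary unions to get τ_{X×Y}; counting gives |τ_{X×Y}| = 14.


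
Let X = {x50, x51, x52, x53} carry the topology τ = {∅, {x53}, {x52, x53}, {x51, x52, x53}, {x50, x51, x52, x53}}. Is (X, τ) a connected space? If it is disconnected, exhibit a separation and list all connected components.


(X, τ) is connected.

Find clopen sets (U ∈ τ with X ∖ U ∈ τ):
  U = ∅, X ∖ U = {x50, x51, x52, x53} — both open, so U is clopen.
  U = {x50, x51, x52, x53}, X ∖ U = ∅ — both open, so U is clopen.
Only trivial clopens (∅ and X) exist, so (X, τ) is connected.
Compute connected components by grouping points that agree on all clopens:
  component: {x50, x51, x52, x53}


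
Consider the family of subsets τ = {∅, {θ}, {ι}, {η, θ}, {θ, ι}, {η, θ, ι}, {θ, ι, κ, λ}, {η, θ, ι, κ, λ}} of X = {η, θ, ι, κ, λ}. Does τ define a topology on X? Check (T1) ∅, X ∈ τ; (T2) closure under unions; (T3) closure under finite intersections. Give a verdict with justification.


τ IS a topology on X.

Axiom (T1): ∅ ∈ τ? Yes; X ∈ τ? Yes.
Axiom (T2/T3): check pairwise unions and intersections of members of τ.
All pairwise intersections and unions checked — each lies in τ. Therefore τ satisfies (T1), (T2), (T3): it IS a topology on X.


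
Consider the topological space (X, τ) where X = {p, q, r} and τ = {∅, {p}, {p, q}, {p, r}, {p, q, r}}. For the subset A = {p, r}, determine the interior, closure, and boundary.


int(A) = {p, r}, cl(A) = {p, q, r}, ∂A = {q}.

Closed sets in (X, τ) are complements of opens:
  closed(X, τ) = {∅, {q}, {r}, {q, r}, {p, q, r}}.
int(A) = ⋃ {U ∈ τ : U ⊆ A}. Opens contained in A: ∅, {p}, {p, r}.
Taking the union of these: int(A) = {p, r}.
cl(A) = ⋂ {C closed : A ⊆ C}. Closed sets containing A: {p, q, r}.
Intersecting these: cl(A) = {p, q, r}.
∂A = cl(A) ∖ int(A) = {p, q, r} ∖ {p, r} = {q}.


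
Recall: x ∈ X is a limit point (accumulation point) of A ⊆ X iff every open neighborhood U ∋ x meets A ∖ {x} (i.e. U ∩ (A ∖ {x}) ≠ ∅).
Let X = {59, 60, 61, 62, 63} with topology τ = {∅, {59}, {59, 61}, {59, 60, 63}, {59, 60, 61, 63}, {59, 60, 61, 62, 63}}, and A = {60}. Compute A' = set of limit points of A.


A' = {62, 63}

For each x ∈ X, list the open sets U ∈ τ with x ∈ U, then check whether U ∩ (A ∖ {x}) ≠ ∅ for every such U.
  x = 59: open {59} ∋ x has {59} ∩ (A ∖ {59}) = ∅, so x is NOT a limit point.
  x = 60: open {59, 60, 63} ∋ x has {59, 60, 63} ∩ (A ∖ {60}) = ∅, so x is NOT a limit point.
  x = 61: open {59, 61} ∋ x has {59, 61} ∩ (A ∖ {61}) = ∅, so x is NOT a limit point.
  x = 62: opens ∋ x are {59, 60, 61, 62, 63}; each meets A ∖ {62}, so x IS a limit point.
  x = 63: opens ∋ x are {59, 60, 63}, {59, 60, 61, 63}, {59, 60, 61, 62, 63}; each meets A ∖ {63}, so x IS a limit point.
Collecting: A' = {62, 63}.


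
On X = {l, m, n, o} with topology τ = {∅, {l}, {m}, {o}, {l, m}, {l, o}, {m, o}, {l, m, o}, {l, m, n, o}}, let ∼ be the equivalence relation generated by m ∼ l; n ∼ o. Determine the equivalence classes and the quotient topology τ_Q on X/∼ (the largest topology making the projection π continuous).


X/∼ = {[l=m], [n=o]}; |τ_Q| = 3.

Equivalence classes: [l=m], [n=o].
Quotient map π: X → X/∼ sends l ↦ [l=m], m ↦ [l=m], n ↦ [n=o], o ↦ [n=o].
For each subset V ⊆ X/∼, compute π^{-1}(V) ⊆ X and check whether π^{-1}(V) ∈ τ. V is open in τ_Q iff π^{-1}(V) ∈ τ.
  V = {}: π^{-1}(V) = ∅ ∈ τ ✓.
  V = {[l=m]}: π^{-1}(V) = {l, m} ∈ τ ✓.
  V = {[n=o]}: π^{-1}(V) = {n, o} ∉ τ ✗.
  V = {[l=m], [n=o]}: π^{-1}(V) = {l, m, n, o} ∈ τ ✓.
Open sets in the quotient: τ_Q = {{}, {[l=m]}, {[l=m], [n=o]}} (3 elements).


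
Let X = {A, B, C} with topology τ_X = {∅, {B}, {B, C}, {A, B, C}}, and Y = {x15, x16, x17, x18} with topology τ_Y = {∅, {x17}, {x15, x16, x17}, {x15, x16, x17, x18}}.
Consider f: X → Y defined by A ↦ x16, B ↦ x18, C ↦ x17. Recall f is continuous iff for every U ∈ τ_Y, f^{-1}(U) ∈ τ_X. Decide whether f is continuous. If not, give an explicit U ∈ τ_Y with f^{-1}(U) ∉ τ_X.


f is NOT continuous.

Compute f^{-1}(U) for each U ∈ τ_Y:
  U = ∅: f^{-1}(U) = ∅ ∈ τ_X ✓.
  U = {x17}: f^{-1}(U) = {C} ∉ τ_X ✗.
  U = {x15, x16, x17}: f^{-1}(U) = {A, C} ∉ τ_X ✗.
  U = {x15, x16, x17, x18}: f^{-1}(U) = {A, B, C} ∈ τ_X ✓.
Found U = {x17} with f^{-1}(U) = {C} not in τ_X. Therefore f is NOT continuous.


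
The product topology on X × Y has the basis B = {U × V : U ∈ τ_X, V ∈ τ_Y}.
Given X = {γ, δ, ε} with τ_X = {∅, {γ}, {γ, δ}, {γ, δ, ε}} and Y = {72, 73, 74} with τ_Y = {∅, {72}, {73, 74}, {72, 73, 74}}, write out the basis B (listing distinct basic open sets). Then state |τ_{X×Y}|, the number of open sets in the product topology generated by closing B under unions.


Basis B = {∅ × ∅, {γ} × {72}, {γ, δ} × {72}, {γ} × {73, 74}, {γ} × {72, 73, 74}, {γ, δ, ε} × {72}, {γ, δ} × {73, 74}, {γ, δ} × {72, 73, 74}, {γ, δ, ε} × {73, 74}, {γ, δ, ε} × {72, 73, 74}}; |τ_{X×Y}| = 16.

Enumerate products U × V with U ∈ τ_X, V ∈ τ_Y (deduplicated):
  ∅ × ∅ = {} (∅)
  {γ} × {72} = {(γ,72)}
  {γ, δ} × {72} = {(γ,72), (δ,72)}
  {γ} × {73, 74} = {(γ,73), (γ,74)}
  {γ} × {72, 73, 74} = {(γ,72), (γ,73), (γ,74)}
  {γ, δ, ε} × {72} = {(γ,72), (δ,72), (ε,72)}
  {γ, δ} × {73, 74} = {(γ,73), (γ,74), (δ,73), (δ,74)}
  {γ, δ} × {72, 73, 74} = {(γ,72), (γ,73), (γ,74), (δ,72), (δ,73), (δ,74)}
  {γ, δ, ε} × {73, 74} = {(γ,73), (γ,74), (δ,73), (δ,74), (ε,73), (ε,74)}
  {γ, δ, ε} × {72, 73, 74} = {(γ,72), (γ,73), (γ,74), (δ,72), (δ,73), (δ,74), (ε,72), (ε,73), (ε,74)}
These 10 distinct sets form the basis B.
Close under arbitrary unions to get τ_{X×Y}; counting gives |τ_{X×Y}| = 16.


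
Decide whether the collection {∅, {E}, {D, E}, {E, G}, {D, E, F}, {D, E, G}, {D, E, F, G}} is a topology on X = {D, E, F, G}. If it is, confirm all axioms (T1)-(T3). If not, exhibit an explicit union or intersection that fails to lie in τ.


τ IS a topology on X.

Axiom (T1): ∅ ∈ τ? Yes; X ∈ τ? Yes.
Axiom (T2/T3): check pairwise unions and intersections of members of τ.
All pairwise intersections and unions checked — each lies in τ. Therefore τ satisfies (T1), (T2), (T3): it IS a topology on X.


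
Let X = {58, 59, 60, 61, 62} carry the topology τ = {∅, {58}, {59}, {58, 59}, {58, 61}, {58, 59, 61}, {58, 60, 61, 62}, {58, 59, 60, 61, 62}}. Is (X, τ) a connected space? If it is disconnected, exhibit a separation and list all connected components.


(X, τ) is disconnected; components = [{59}, {58, 60, 61, 62}].

Find clopen sets (U ∈ τ with X ∖ U ∈ τ):
  U = ∅, X ∖ U = {58, 59, 60, 61, 62} — both open, so U is clopen.
  U = {59}, X ∖ U = {58, 60, 61, 62} — both open, so U is clopen.
  U = {58, 60, 61, 62}, X ∖ U = {59} — both open, so U is clopen.
  U = {58, 59, 60, 61, 62}, X ∖ U = ∅ — both open, so U is clopen.
Nontrivial clopen(s) exist: e.g. {59}. So (X, τ) is disconnected.
Compute connected components by grouping points that agree on all clopens:
  component: {59}
  component: {58, 60, 61, 62}


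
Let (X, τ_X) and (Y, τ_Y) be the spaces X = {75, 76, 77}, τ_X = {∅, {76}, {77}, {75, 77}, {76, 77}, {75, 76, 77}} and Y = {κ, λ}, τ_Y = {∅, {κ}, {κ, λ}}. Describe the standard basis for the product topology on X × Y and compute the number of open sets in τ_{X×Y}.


Basis B = {∅ × ∅, {76} × {κ}, {77} × {κ}, {75, 77} × {κ}, {76} × {κ, λ}, {76, 77} × {κ}, {77} × {κ, λ}, {75, 76, 77} × {κ}, {75, 77} × {κ, λ}, {76, 77} × {κ, λ}, {75, 76, 77} × {κ, λ}}; |τ_{X×Y}| = 18.

Enumerate products U × V with U ∈ τ_X, V ∈ τ_Y (deduplicated):
  ∅ × ∅ = {} (∅)
  {76} × {κ} = {(76,κ)}
  {77} × {κ} = {(77,κ)}
  {75, 77} × {κ} = {(75,κ), (77,κ)}
  {76} × {κ, λ} = {(76,κ), (76,λ)}
  {76, 77} × {κ} = {(76,κ), (77,κ)}
  {77} × {κ, λ} = {(77,κ), (77,λ)}
  {75, 76, 77} × {κ} = {(75,κ), (76,κ), (77,κ)}
  {75, 77} × {κ, λ} = {(75,κ), (75,λ), (77,κ), (77,λ)}
  {76, 77} × {κ, λ} = {(76,κ), (76,λ), (77,κ), (77,λ)}
  {75, 76, 77} × {κ, λ} = {(75,κ), (75,λ), (76,κ), (76,λ), (77,κ), (77,λ)}
These 11 distinct sets form the basis B.
Close under arbitrary unions to get τ_{X×Y}; counting gives |τ_{X×Y}| = 18.


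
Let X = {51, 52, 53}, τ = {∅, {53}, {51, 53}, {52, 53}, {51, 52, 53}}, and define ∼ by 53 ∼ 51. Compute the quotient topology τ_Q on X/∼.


X/∼ = {[51=53], [52]}; |τ_Q| = 3.

Equivalence classes: [51=53], [52].
Quotient map π: X → X/∼ sends 51 ↦ [51=53], 52 ↦ [52], 53 ↦ [51=53].
For each subset V ⊆ X/∼, compute π^{-1}(V) ⊆ X and check whether π^{-1}(V) ∈ τ. V is open in τ_Q iff π^{-1}(V) ∈ τ.
  V = {}: π^{-1}(V) = ∅ ∈ τ ✓.
  V = {[51=53]}: π^{-1}(V) = {51, 53} ∈ τ ✓.
  V = {[52]}: π^{-1}(V) = {52} ∉ τ ✗.
  V = {[51=53], [52]}: π^{-1}(V) = {51, 52, 53} ∈ τ ✓.
Open sets in the quotient: τ_Q = {{}, {[51=53]}, {[51=53], [52]}} (3 elements).


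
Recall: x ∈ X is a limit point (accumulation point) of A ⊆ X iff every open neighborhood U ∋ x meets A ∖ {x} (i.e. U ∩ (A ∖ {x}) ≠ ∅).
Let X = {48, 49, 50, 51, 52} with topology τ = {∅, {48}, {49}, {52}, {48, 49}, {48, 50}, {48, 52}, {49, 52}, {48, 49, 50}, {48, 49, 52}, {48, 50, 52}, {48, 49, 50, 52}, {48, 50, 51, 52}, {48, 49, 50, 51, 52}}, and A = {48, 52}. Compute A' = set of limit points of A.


A' = {50, 51}

For each x ∈ X, list the open sets U ∈ τ with x ∈ U, then check whether U ∩ (A ∖ {x}) ≠ ∅ for every such U.
  x = 48: open {48} ∋ x has {48} ∩ (A ∖ {48}) = ∅, so x is NOT a limit point.
  x = 49: open {49} ∋ x has {49} ∩ (A ∖ {49}) = ∅, so x is NOT a limit point.
  x = 50: opens ∋ x are {48, 50}, {48, 49, 50}, {48, 50, 52}, {48, 49, 50, 52}, {48, 50, 51, 52}, {48, 49, 50, 51, 52}; each meets A ∖ {50}, so x IS a limit point.
  x = 51: opens ∋ x are {48, 50, 51, 52}, {48, 49, 50, 51, 52}; each meets A ∖ {51}, so x IS a limit point.
  x = 52: open {52} ∋ x has {52} ∩ (A ∖ {52}) = ∅, so x is NOT a limit point.
Collecting: A' = {50, 51}.
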